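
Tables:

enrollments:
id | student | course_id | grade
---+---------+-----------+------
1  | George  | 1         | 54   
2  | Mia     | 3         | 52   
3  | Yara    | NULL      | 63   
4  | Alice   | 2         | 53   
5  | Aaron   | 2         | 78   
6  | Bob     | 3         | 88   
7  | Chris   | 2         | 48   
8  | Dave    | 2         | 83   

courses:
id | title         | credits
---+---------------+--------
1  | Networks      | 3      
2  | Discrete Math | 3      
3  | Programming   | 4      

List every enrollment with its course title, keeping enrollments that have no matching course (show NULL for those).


LEFT JOIN keeps every row from enrollments (the left table); where course_id has no match in courses, the course columns become NULL. Walk through each enrollment:
  - enrollment 1 (George): course_id=1 -> matches Networks
  - enrollment 2 (Mia): course_id=3 -> matches Programming
  - enrollment 3 (Yara): course_id=NULL, no match -> kept with NULL
  - enrollment 4 (Alice): course_id=2 -> matches Discrete Math
  - enrollment 5 (Aaron): course_id=2 -> matches Discrete Math
  - enrollment 6 (Bob): course_id=3 -> matches Programming
  - enrollment 7 (Chris): course_id=2 -> matches Discrete Math
  - enrollment 8 (Dave): course_id=2 -> matches Discrete Math
All 8 rows appear; 1 has NULL course.

SQL:
SELECT a.student, b.title AS course
FROM enrollments a
LEFT JOIN courses b ON a.course_id = b.id

Result:
student | course       
--------+--------------
George  | Networks     
Mia     | Programming  
Yara    | NULL         
Alice   | Discrete Math
Aaron   | Discrete Math
Bob     | Programming  
Chris   | Discrete Math
Dave    | Discrete Math


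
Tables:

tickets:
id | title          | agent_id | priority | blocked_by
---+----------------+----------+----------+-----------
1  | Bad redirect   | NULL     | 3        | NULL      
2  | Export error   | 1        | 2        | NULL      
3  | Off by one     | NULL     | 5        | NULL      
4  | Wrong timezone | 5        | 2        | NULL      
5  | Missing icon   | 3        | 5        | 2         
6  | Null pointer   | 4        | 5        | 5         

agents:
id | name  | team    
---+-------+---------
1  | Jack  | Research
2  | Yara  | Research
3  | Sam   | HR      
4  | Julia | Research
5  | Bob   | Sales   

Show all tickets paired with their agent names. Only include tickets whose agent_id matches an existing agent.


INNER JOIN keeps only tickets rows whose agent_id matches an id in agents. Walk through each ticket:
  - ticket 1 (Bad redirect): agent_id=NULL, no match -> dropped
  - ticket 2 (Export error): agent_id=1 -> matches Jack
  - ticket 3 (Off by one): agent_id=NULL, no match -> dropped
  - ticket 4 (Wrong timezone): agent_id=5 -> matches Bob
  - ticket 5 (Missing icon): agent_id=3 -> matches Sam
  - ticket 6 (Null pointer): agent_id=4 -> matches Julia
So 2 of 6 rows are dropped.

SQL:
SELECT a.title, b.name AS agent
FROM tickets a
INNER JOIN agents b ON a.agent_id = b.id

Result:
title          | agent
---------------+------
Export error   | Jack 
Wrong timezone | Bob  
Missing icon   | Sam  
Null pointer   | Julia


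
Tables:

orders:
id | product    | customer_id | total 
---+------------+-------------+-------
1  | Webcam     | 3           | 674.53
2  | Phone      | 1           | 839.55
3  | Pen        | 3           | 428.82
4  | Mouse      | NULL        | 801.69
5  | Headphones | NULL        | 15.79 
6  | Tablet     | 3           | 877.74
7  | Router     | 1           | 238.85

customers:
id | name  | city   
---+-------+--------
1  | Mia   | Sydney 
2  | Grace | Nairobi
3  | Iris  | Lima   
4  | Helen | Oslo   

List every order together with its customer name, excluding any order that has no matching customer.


INNER JOIN keeps only orders rows whose customer_id matches an id in customers. Walk through each order:
  - order 1 (Webcam): customer_id=3 -> matches Iris
  - order 2 (Phone): customer_id=1 -> matches Mia
  - order 3 (Pen): customer_id=3 -> matches Iris
  - order 4 (Mouse): customer_id=NULL, no match -> dropped
  - order 5 (Headphones): customer_id=NULL, no match -> dropped
  - order 6 (Tablet): customer_id=3 -> matches Iris
  - order 7 (Router): customer_id=1 -> matches Mia
So 2 of 7 rows are dropped.

SQL:
SELECT a.product, b.name AS customer
FROM orders a
INNER JOIN customers b ON a.customer_id = b.id

Result:
product | customer
--------+---------
Webcam  | Iris    
Phone   | Mia     
Pen     | Iris    
Tablet  | Iris    
Router  | Mia     


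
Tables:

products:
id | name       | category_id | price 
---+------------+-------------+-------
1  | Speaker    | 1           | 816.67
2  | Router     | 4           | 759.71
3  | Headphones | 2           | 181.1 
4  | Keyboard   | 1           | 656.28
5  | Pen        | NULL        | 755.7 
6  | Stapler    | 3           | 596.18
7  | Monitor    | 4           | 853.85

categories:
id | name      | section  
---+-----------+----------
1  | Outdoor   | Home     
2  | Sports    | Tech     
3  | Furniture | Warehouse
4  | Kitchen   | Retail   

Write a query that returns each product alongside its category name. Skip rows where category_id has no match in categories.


INNER JOIN keeps only products rows whose category_id matches an id in categories. Walk through each product:
  - product 1 (Speaker): category_id=1 -> matches Outdoor
  - product 2 (Router): category_id=4 -> matches Kitchen
  - product 3 (Headphones): category_id=2 -> matches Sports
  - product 4 (Keyboard): category_id=1 -> matches Outdoor
  - product 5 (Pen): category_id=NULL, no match -> dropped
  - product 6 (Stapler): category_id=3 -> matches Furniture
  - product 7 (Monitor): category_id=4 -> matches Kitchen
So 1 of 7 rows is dropped.

SQL:
SELECT a.name, b.name AS category
FROM products a
INNER JOIN categories b ON a.category_id = b.id

Result:
name       | category 
-----------+----------
Speaker    | Outdoor  
Router     | Kitchen  
Headphones | Sports   
Keyboard   | Outdoor  
Stapler    | Furniture
Monitor    | Kitchen  


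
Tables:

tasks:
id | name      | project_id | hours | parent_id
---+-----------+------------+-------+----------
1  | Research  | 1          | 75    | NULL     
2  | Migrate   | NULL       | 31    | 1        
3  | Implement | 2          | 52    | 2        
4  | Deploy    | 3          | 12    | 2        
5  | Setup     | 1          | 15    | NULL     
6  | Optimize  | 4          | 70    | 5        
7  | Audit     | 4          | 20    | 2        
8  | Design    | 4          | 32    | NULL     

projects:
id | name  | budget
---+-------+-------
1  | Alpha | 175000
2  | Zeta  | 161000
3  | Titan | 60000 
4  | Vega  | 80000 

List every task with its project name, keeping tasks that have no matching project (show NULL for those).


LEFT JOIN keeps every row from tasks (the left table); where project_id has no match in projects, the project columns become NULL. Walk through each task:
  - task 1 (Research): project_id=1 -> matches Alpha
  - task 2 (Migrate): project_id=NULL, no match -> kept with NULL
  - task 3 (Implement): project_id=2 -> matches Zeta
  - task 4 (Deploy): project_id=3 -> matches Titan
  - task 5 (Setup): project_id=1 -> matches Alpha
  - task 6 (Optimize): project_id=4 -> matches Vega
  - task 7 (Audit): project_id=4 -> matches Vega
  - task 8 (Design): project_id=4 -> matches Vega
All 8 rows appear; 1 has NULL project.

SQL:
SELECT a.name, b.name AS project
FROM tasks a
LEFT JOIN projects b ON a.project_id = b.id

Result:
name      | project
----------+--------
Research  | Alpha  
Migrate   | NULL   
Implement | Zeta   
Deploy    | Titan  
Setup     | Alpha  
Optimize  | Vega   
Audit     | Vega   
Design    | Vega   


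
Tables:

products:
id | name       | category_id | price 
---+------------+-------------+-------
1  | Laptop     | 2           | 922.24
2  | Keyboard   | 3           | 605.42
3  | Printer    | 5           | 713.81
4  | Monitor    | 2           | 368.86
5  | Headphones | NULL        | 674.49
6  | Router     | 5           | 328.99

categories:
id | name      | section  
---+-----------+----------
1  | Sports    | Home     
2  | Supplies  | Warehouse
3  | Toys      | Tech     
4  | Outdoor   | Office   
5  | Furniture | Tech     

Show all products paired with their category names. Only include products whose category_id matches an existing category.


INNER JOIN keeps only products rows whose category_id matches an id in categories. Walk through each product:
  - product 1 (Laptop): category_id=2 -> matches Supplies
  - product 2 (Keyboard): category_id=3 -> matches Toys
  - product 3 (Printer): category_id=5 -> matches Furniture
  - product 4 (Monitor): category_id=2 -> matches Supplies
  - product 5 (Headphones): category_id=NULL, no match -> dropped
  - product 6 (Router): category_id=5 -> matches Furniture
So 1 of 6 rows is dropped.

SQL:
SELECT a.name, b.name AS category
FROM products a
INNER JOIN categories b ON a.category_id = b.id

Result:
name     | category 
---------+----------
Laptop   | Supplies 
Keyboard | Toys     
Printer  | Furniture
Monitor  | Supplies 
Router   | Furniture


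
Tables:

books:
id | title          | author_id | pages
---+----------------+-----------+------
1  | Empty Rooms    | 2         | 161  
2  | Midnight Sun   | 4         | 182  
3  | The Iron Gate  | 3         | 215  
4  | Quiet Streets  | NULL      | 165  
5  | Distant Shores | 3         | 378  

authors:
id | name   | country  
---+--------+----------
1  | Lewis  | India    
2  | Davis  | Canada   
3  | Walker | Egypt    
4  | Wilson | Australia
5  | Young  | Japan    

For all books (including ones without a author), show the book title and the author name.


LEFT JOIN keeps every row from books (the left table); where author_id has no match in authors, the author columns become NULL. Walk through each book:
  - book 1 (Empty Rooms): author_id=2 -> matches Davis
  - book 2 (Midnight Sun): author_id=4 -> matches Wilson
  - book 3 (The Iron Gate): author_id=3 -> matches Walker
  - book 4 (Quiet Streets): author_id=NULL, no match -> kept with NULL
  - book 5 (Distant Shores): author_id=3 -> matches Walker
All 5 rows appear; 1 has NULL author.

SQL:
SELECT a.title, b.name AS author
FROM books a
LEFT JOIN authors b ON a.author_id = b.id

Result:
title          | author
---------------+-------
Empty Rooms    | Davis 
Midnight Sun   | Wilson
The Iron Gate  | Walker
Quiet Streets  | NULL  
Distant Shores | Walker


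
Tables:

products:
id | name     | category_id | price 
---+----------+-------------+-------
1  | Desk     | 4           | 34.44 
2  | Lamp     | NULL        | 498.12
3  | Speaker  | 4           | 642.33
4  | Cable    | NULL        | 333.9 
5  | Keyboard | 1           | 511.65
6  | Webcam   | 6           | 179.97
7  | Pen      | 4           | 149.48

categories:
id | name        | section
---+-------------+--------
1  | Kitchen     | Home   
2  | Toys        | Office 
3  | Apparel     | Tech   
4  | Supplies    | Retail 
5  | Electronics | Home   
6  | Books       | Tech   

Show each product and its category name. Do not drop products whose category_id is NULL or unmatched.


LEFT JOIN keeps every row from products (the left table); where category_id has no match in categories, the category columns become NULL. Walk through each product:
  - product 1 (Desk): category_id=4 -> matches Supplies
  - product 2 (Lamp): category_id=NULL, no match -> kept with NULL
  - product 3 (Speaker): category_id=4 -> matches Supplies
  - product 4 (Cable): category_id=NULL, no match -> kept with NULL
  - product 5 (Keyboard): category_id=1 -> matches Kitchen
  - product 6 (Webcam): category_id=6 -> matches Books
  - product 7 (Pen): category_id=4 -> matches Supplies
All 7 rows appear; 2 have NULL category.

SQL:
SELECT a.name, b.name AS category
FROM products a
LEFT JOIN categories b ON a.category_id = b.id

Result:
name     | category
---------+---------
Desk     | Supplies
Lamp     | NULL    
Speaker  | Supplies
Cable    | NULL    
Keyboard | Kitchen 
Webcam   | Books   
Pen      | Supplies


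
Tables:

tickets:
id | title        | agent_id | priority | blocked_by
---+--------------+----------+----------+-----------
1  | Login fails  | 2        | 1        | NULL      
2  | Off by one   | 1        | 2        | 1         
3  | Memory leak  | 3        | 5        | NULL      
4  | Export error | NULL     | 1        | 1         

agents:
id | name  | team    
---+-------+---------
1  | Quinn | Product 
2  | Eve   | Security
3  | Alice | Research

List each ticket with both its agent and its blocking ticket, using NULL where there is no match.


Two LEFT JOINs from the same base table tickets: one to agents via agent_id, one to tickets itself via blocked_by. Both are LEFT so every ticket is preserved.
Match against agents:
  - ticket 1 (Login fails): agent_id=2 -> matches Eve
  - ticket 2 (Off by one): agent_id=1 -> matches Quinn
  - ticket 3 (Memory leak): agent_id=3 -> matches Alice
  - ticket 4 (Export error): agent_id=NULL, no match -> kept with NULL
Match against tickets (self):
  - ticket 1 (Login fails): blocked_by=NULL -> NULL
  - ticket 2 (Off by one): blocked_by=1 -> Login fails
  - ticket 3 (Memory leak): blocked_by=NULL -> NULL
  - ticket 4 (Export error): blocked_by=1 -> Login fails

SQL:
SELECT a.title, b.name AS agent, c.title AS blocked_by
FROM tickets a
LEFT JOIN agents b ON a.agent_id = b.id
LEFT JOIN tickets c ON a.blocked_by = c.id

Result:
title        | agent | blocked_by 
-------------+-------+------------
Login fails  | Eve   | NULL       
Off by one   | Quinn | Login fails
Memory leak  | Alice | NULL       
Export error | NULL  | Login fails


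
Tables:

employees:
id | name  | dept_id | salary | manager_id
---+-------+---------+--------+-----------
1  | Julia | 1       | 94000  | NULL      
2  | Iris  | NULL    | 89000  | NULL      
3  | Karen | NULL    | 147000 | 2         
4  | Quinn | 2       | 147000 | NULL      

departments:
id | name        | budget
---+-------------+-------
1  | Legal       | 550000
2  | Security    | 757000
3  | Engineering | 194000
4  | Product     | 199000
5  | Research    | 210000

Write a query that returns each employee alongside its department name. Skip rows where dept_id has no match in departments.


INNER JOIN keeps only employees rows whose dept_id matches an id in departments. Walk through each employee:
  - employee 1 (Julia): dept_id=1 -> matches Legal
  - employee 2 (Iris): dept_id=NULL, no match -> dropped
  - employee 3 (Karen): dept_id=NULL, no match -> dropped
  - employee 4 (Quinn): dept_id=2 -> matches Security
So 2 of 4 rows are dropped.

SQL:
SELECT a.name, b.name AS department
FROM employees a
INNER JOIN departments b ON a.dept_id = b.id

Result:
name  | department
------+-----------
Julia | Legal     
Quinn | Security  


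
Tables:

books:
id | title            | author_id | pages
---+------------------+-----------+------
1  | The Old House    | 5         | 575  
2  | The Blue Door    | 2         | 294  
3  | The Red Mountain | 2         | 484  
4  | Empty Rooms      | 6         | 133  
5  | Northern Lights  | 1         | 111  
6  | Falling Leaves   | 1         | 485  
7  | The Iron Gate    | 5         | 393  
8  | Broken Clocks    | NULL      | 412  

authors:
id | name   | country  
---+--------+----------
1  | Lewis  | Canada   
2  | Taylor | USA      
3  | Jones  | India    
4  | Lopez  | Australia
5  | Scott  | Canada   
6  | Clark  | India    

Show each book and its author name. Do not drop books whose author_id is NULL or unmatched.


LEFT JOIN keeps every row from books (the left table); where author_id has no match in authors, the author columns become NULL. Walk through each book:
  - book 1 (The Old House): author_id=5 -> matches Scott
  - book 2 (The Blue Door): author_id=2 -> matches Taylor
  - book 3 (The Red Mountain): author_id=2 -> matches Taylor
  - book 4 (Empty Rooms): author_id=6 -> matches Clark
  - book 5 (Northern Lights): author_id=1 -> matches Lewis
  - book 6 (Falling Leaves): author_id=1 -> matches Lewis
  - book 7 (The Iron Gate): author_id=5 -> matches Scott
  - book 8 (Broken Clocks): author_id=NULL, no match -> kept with NULL
All 8 rows appear; 1 has NULL author.

SQL:
SELECT a.title, b.name AS author
FROM books a
LEFT JOIN authors b ON a.author_id = b.id

Result:
title            | author
-----------------+-------
The Old House    | Scott 
The Blue Door    | Taylor
The Red Mountain | Taylor
Empty Rooms      | Clark 
Northern Lights  | Lewis 
Falling Leaves   | Lewis 
The Iron Gate    | Scott 
Broken Clocks    | NULL  


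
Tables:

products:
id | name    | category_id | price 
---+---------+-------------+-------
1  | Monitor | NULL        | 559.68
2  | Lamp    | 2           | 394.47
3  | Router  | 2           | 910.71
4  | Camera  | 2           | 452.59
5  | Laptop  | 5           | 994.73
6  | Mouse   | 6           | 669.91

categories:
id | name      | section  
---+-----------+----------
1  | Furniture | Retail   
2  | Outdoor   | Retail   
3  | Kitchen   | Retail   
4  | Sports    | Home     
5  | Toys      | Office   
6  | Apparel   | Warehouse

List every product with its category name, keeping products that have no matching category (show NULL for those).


LEFT JOIN keeps every row from products (the left table); where category_id has no match in categories, the category columns become NULL. Walk through each product:
  - product 1 (Monitor): category_id=NULL, no match -> kept with NULL
  - product 2 (Lamp): category_id=2 -> matches Outdoor
  - product 3 (Router): category_id=2 -> matches Outdoor
  - product 4 (Camera): category_id=2 -> matches Outdoor
  - product 5 (Laptop): category_id=5 -> matches Toys
  - product 6 (Mouse): category_id=6 -> matches Apparel
All 6 rows appear; 1 has NULL category.

SQL:
SELECT a.name, b.name AS category
FROM products a
LEFT JOIN categories b ON a.category_id = b.id

Result:
name    | category
--------+---------
Monitor | NULL    
Lamp    | Outdoor 
Router  | Outdoor 
Camera  | Outdoor 
Laptop  | Toys    
Mouse   | Apparel 


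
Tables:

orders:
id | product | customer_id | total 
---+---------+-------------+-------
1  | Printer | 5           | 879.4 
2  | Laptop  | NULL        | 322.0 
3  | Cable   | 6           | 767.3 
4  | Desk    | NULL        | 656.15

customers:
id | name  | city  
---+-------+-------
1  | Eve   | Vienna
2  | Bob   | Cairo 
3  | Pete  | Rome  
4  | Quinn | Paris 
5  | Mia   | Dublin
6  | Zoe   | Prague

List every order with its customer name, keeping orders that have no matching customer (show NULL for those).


LEFT JOIN keeps every row from orders (the left table); where customer_id has no match in customers, the customer columns become NULL. Walk through each order:
  - order 1 (Printer): customer_id=5 -> matches Mia
  - order 2 (Laptop): customer_id=NULL, no match -> kept with NULL
  - order 3 (Cable): customer_id=6 -> matches Zoe
  - order 4 (Desk): customer_id=NULL, no match -> kept with NULL
All 4 rows appear; 2 have NULL customer.

SQL:
SELECT a.product, b.name AS customer
FROM orders a
LEFT JOIN customers b ON a.customer_id = b.id

Result:
product | customer
--------+---------
Printer | Mia     
Laptop  | NULL    
Cable   | Zoe     
Desk    | NULL    


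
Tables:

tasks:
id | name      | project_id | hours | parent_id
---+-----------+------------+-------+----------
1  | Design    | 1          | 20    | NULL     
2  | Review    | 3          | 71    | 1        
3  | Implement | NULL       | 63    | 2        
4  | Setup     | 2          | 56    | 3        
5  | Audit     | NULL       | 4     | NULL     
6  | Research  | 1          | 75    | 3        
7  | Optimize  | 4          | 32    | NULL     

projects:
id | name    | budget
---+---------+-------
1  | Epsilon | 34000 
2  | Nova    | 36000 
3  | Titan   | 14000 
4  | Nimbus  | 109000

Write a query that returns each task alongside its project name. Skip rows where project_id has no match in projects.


INNER JOIN keeps only tasks rows whose project_id matches an id in projects. Walk through each task:
  - task 1 (Design): project_id=1 -> matches Epsilon
  - task 2 (Review): project_id=3 -> matches Titan
  - task 3 (Implement): project_id=NULL, no match -> dropped
  - task 4 (Setup): project_id=2 -> matches Nova
  - task 5 (Audit): project_id=NULL, no match -> dropped
  - task 6 (Research): project_id=1 -> matches Epsilon
  - task 7 (Optimize): project_id=4 -> matches Nimbus
So 2 of 7 rows are dropped.

SQL:
SELECT a.name, b.name AS project
FROM tasks a
INNER JOIN projects b ON a.project_id = b.id

Result:
name     | project
---------+--------
Design   | Epsilon
Review   | Titan  
Setup    | Nova   
Research | Epsilon
Optimize | Nimbus 


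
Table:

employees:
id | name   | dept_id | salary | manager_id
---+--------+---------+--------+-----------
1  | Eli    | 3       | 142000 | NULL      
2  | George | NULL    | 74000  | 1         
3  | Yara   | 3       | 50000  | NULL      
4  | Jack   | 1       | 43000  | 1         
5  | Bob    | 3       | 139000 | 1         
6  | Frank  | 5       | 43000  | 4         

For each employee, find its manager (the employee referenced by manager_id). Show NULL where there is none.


This is a self-join: employees is joined to a second copy of itself, matching each row's manager_id to another row's id. Use LEFT JOIN so rows with manager_id=NULL are kept.
  - employee 1 (Eli): manager_id=NULL -> NULL
  - employee 2 (George): manager_id=1 -> Eli
  - employee 3 (Yara): manager_id=NULL -> NULL
  - employee 4 (Jack): manager_id=1 -> Eli
  - employee 5 (Bob): manager_id=1 -> Eli
  - employee 6 (Frank): manager_id=4 -> Jack

SQL:
SELECT a.name AS item, b.name AS manager
FROM employees a
LEFT JOIN employees b ON a.manager_id = b.id

Result:
item   | manager
-------+--------
Eli    | NULL   
George | Eli    
Yara   | NULL   
Jack   | Eli    
Bob    | Eli    
Frank  | Jack   


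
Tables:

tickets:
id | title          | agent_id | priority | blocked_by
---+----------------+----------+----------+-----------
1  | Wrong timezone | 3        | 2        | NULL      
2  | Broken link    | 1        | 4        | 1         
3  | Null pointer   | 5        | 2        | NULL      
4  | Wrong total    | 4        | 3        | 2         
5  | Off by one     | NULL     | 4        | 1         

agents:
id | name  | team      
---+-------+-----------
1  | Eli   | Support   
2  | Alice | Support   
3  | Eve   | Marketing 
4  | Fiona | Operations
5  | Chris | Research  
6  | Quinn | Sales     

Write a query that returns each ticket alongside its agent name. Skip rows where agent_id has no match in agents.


INNER JOIN keeps only tickets rows whose agent_id matches an id in agents. Walk through each ticket:
  - ticket 1 (Wrong timezone): agent_id=3 -> matches Eve
  - ticket 2 (Broken link): agent_id=1 -> matches Eli
  - ticket 3 (Null pointer): agent_id=5 -> matches Chris
  - ticket 4 (Wrong total): agent_id=4 -> matches Fiona
  - ticket 5 (Off by one): agent_id=NULL, no match -> dropped
So 1 of 5 rows is dropped.

SQL:
SELECT a.title, b.name AS agent
FROM tickets a
INNER JOIN agents b ON a.agent_id = b.id

Result:
title          | agent
---------------+------
Wrong timezone | Eve  
Broken link    | Eli  
Null pointer   | Chris
Wrong total    | Fiona


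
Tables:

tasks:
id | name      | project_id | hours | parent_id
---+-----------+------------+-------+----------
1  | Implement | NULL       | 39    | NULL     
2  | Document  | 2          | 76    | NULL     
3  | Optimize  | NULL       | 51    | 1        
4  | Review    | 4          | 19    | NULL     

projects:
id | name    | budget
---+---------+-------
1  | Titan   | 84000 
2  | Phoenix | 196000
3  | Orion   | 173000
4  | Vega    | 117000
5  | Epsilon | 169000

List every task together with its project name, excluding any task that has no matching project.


INNER JOIN keeps only tasks rows whose project_id matches an id in projects. Walk through each task:
  - task 1 (Implement): project_id=NULL, no match -> dropped
  - task 2 (Document): project_id=2 -> matches Phoenix
  - task 3 (Optimize): project_id=NULL, no match -> dropped
  - task 4 (Review): project_id=4 -> matches Vega
So 2 of 4 rows are dropped.

SQL:
SELECT a.name, b.name AS project
FROM tasks a
INNER JOIN projects b ON a.project_id = b.id

Result:
name     | project
---------+--------
Document | Phoenix
Review   | Vega   


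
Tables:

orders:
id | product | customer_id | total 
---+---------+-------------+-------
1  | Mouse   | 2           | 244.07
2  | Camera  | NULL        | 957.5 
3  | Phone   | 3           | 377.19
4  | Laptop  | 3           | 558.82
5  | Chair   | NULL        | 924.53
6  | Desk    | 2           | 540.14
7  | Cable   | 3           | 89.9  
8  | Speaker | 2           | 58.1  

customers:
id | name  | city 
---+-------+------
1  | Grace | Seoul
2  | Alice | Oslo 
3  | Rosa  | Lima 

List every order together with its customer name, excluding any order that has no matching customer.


INNER JOIN keeps only orders rows whose customer_id matches an id in customers. Walk through each order:
  - order 1 (Mouse): customer_id=2 -> matches Alice
  - order 2 (Camera): customer_id=NULL, no match -> dropped
  - order 3 (Phone): customer_id=3 -> matches Rosa
  - order 4 (Laptop): customer_id=3 -> matches Rosa
  - order 5 (Chair): customer_id=NULL, no match -> dropped
  - order 6 (Desk): customer_id=2 -> matches Alice
  - order 7 (Cable): customer_id=3 -> matches Rosa
  - order 8 (Speaker): customer_id=2 -> matches Alice
So 2 of 8 rows are dropped.

SQL:
SELECT a.product, b.name AS customer
FROM orders a
INNER JOIN customers b ON a.customer_id = b.id

Result:
product | customer
--------+---------
Mouse   | Alice   
Phone   | Rosa    
Laptop  | Rosa    
Desk    | Alice   
Cable   | Rosa    
Speaker | Alice   


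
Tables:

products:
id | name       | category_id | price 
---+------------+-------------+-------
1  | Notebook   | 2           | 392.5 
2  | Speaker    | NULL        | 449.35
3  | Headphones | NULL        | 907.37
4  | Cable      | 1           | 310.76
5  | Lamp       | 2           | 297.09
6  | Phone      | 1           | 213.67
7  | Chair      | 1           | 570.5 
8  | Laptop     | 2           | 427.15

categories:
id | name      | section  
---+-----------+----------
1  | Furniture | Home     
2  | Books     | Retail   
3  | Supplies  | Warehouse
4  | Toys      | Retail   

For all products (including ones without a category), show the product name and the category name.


LEFT JOIN keeps every row from products (the left table); where category_id has no match in categories, the category columns become NULL. Walk through each product:
  - product 1 (Notebook): category_id=2 -> matches Books
  - product 2 (Speaker): category_id=NULL, no match -> kept with NULL
  - product 3 (Headphones): category_id=NULL, no match -> kept with NULL
  - product 4 (Cable): category_id=1 -> matches Furniture
  - product 5 (Lamp): category_id=2 -> matches Books
  - product 6 (Phone): category_id=1 -> matches Furniture
  - product 7 (Chair): category_id=1 -> matches Furniture
  - product 8 (Laptop): category_id=2 -> matches Books
All 8 rows appear; 2 have NULL category.

SQL:
SELECT a.name, b.name AS category
FROM products a
LEFT JOIN categories b ON a.category_id = b.id

Result:
name       | category 
-----------+----------
Notebook   | Books    
Speaker    | NULL     
Headphones | NULL     
Cable      | Furniture
Lamp       | Books    
Phone      | Furniture
Chair      | Furniture
Laptop     | Books    


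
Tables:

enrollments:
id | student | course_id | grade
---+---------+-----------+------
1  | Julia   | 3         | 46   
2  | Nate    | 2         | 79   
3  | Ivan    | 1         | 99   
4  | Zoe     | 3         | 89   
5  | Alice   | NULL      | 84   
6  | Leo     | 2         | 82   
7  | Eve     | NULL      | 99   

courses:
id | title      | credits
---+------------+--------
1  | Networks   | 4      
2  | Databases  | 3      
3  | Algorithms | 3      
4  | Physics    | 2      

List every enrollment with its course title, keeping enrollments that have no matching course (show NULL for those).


LEFT JOIN keeps every row from enrollments (the left table); where course_id has no match in courses, the course columns become NULL. Walk through each enrollment:
  - enrollment 1 (Julia): course_id=3 -> matches Algorithms
  - enrollment 2 (Nate): course_id=2 -> matches Databases
  - enrollment 3 (Ivan): course_id=1 -> matches Networks
  - enrollment 4 (Zoe): course_id=3 -> matches Algorithms
  - enrollment 5 (Alice): course_id=NULL, no match -> kept with NULL
  - enrollment 6 (Leo): course_id=2 -> matches Databases
  - enrollment 7 (Eve): course_id=NULL, no match -> kept with NULL
All 7 rows appear; 2 have NULL course.

SQL:
SELECT a.student, b.title AS course
FROM enrollments a
LEFT JOIN courses b ON a.course_id = b.id

Result:
student | course    
--------+-----------
Julia   | Algorithms
Nate    | Databases 
Ivan    | Networks  
Zoe     | Algorithms
Alice   | NULL      
Leo     | Databases 
Eve     | NULL      


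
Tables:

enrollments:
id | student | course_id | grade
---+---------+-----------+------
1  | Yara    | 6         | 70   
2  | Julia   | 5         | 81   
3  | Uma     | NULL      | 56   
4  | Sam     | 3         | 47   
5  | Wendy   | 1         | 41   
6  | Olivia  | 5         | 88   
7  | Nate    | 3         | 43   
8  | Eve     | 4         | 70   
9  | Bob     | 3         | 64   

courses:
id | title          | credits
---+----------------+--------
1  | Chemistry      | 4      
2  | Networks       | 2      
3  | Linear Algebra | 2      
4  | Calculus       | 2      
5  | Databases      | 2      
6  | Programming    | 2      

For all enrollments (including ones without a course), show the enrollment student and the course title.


LEFT JOIN keeps every row from enrollments (the left table); where course_id has no match in courses, the course columns become NULL. Walk through each enrollment:
  - enrollment 1 (Yara): course_id=6 -> matches Programming
  - enrollment 2 (Julia): course_id=5 -> matches Databases
  - enrollment 3 (Uma): course_id=NULL, no match -> kept with NULL
  - enrollment 4 (Sam): course_id=3 -> matches Linear Algebra
  - enrollment 5 (Wendy): course_id=1 -> matches Chemistry
  - enrollment 6 (Olivia): course_id=5 -> matches Databases
  - enrollment 7 (Nate): course_id=3 -> matches Linear Algebra
  - enrollment 8 (Eve): course_id=4 -> matches Calculus
  - enrollment 9 (Bob): course_id=3 -> matches Linear Algebra
All 9 rows appear; 1 has NULL course.

SQL:
SELECT a.student, b.title AS course
FROM enrollments a
LEFT JOIN courses b ON a.course_id = b.id

Result:
student | course        
--------+---------------
Yara    | Programming   
Julia   | Databases     
Uma     | NULL          
Sam     | Linear Algebra
Wendy   | Chemistry     
Olivia  | Databases     
Nate    | Linear Algebra
Eve     | Calculus      
Bob     | Linear Algebra


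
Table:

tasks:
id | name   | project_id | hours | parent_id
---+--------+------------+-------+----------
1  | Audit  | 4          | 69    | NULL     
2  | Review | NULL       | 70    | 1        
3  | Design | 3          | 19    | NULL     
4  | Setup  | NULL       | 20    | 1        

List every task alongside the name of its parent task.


This is a self-join: tasks is joined to a second copy of itself, matching each row's parent_id to another row's id. Use LEFT JOIN so rows with parent_id=NULL are kept.
  - task 1 (Audit): parent_id=NULL -> NULL
  - task 2 (Review): parent_id=1 -> Audit
  - task 3 (Design): parent_id=NULL -> NULL
  - task 4 (Setup): parent_id=1 -> Audit

SQL:
SELECT a.name AS item, b.name AS parent
FROM tasks a
LEFT JOIN tasks b ON a.parent_id = b.id

Result:
item   | parent
-------+-------
Audit  | NULL  
Review | Audit 
Design | NULL  
Setup  | Audit 


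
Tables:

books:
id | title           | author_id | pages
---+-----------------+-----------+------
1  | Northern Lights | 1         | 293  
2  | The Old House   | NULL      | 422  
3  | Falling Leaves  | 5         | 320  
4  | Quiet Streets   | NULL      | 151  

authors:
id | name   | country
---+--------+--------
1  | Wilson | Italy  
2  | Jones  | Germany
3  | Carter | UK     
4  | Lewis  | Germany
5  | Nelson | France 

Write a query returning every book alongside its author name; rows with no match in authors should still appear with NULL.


LEFT JOIN keeps every row from books (the left table); where author_id has no match in authors, the author columns become NULL. Walk through each book:
  - book 1 (Northern Lights): author_id=1 -> matches Wilson
  - book 2 (The Old House): author_id=NULL, no match -> kept with NULL
  - book 3 (Falling Leaves): author_id=5 -> matches Nelson
  - book 4 (Quiet Streets): author_id=NULL, no match -> kept with NULL
All 4 rows appear; 2 have NULL author.

SQL:
SELECT a.title, b.name AS author
FROM books a
LEFT JOIN authors b ON a.author_id = b.id

Result:
title           | author
----------------+-------
Northern Lights | Wilson
The Old House   | NULL  
Falling Leaves  | Nelson
Quiet Streets   | NULL  


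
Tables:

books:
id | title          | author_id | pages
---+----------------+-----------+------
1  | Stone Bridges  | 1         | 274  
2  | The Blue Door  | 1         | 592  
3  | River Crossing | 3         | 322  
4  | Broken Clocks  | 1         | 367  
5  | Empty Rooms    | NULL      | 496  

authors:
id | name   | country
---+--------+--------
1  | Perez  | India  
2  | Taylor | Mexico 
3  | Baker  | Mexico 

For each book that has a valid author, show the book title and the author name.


INNER JOIN keeps only books rows whose author_id matches an id in authors. Walk through each book:
  - book 1 (Stone Bridges): author_id=1 -> matches Perez
  - book 2 (The Blue Door): author_id=1 -> matches Perez
  - book 3 (River Crossing): author_id=3 -> matches Baker
  - book 4 (Broken Clocks): author_id=1 -> matches Perez
  - book 5 (Empty Rooms): author_id=NULL, no match -> dropped
So 1 of 5 rows is dropped.

SQL:
SELECT a.title, b.name AS author
FROM books a
INNER JOIN authors b ON a.author_id = b.id

Result:
title          | author
---------------+-------
Stone Bridges  | Perez 
The Blue Door  | Perez 
River Crossing | Baker 
Broken Clocks  | Perez 


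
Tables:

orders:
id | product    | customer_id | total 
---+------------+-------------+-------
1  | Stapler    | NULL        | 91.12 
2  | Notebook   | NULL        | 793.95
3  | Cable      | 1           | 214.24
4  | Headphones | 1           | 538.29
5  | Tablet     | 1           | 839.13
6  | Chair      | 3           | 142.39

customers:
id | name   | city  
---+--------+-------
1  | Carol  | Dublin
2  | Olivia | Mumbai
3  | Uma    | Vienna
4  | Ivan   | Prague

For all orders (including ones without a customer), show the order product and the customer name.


LEFT JOIN keeps every row from orders (the left table); where customer_id has no match in customers, the customer columns become NULL. Walk through each order:
  - order 1 (Stapler): customer_id=NULL, no match -> kept with NULL
  - order 2 (Notebook): customer_id=NULL, no match -> kept with NULL
  - order 3 (Cable): customer_id=1 -> matches Carol
  - order 4 (Headphones): customer_id=1 -> matches Carol
  - order 5 (Tablet): customer_id=1 -> matches Carol
  - order 6 (Chair): customer_id=3 -> matches Uma
All 6 rows appear; 2 have NULL customer.

SQL:
SELECT a.product, b.name AS customer
FROM orders a
LEFT JOIN customers b ON a.customer_id = b.id

Result:
product    | customer
-----------+---------
Stapler    | NULL    
Notebook   | NULL    
Cable      | Carol   
Headphones | Carol   
Tablet     | Carol   
Chair      | Uma     


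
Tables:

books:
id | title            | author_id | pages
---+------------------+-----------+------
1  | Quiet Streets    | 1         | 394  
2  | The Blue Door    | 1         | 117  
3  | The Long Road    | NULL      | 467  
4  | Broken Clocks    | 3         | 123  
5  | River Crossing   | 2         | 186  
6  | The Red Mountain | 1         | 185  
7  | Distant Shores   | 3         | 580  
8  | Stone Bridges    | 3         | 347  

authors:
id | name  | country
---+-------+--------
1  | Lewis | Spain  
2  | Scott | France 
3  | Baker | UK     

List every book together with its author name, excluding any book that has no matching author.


INNER JOIN keeps only books rows whose author_id matches an id in authors. Walk through each book:
  - book 1 (Quiet Streets): author_id=1 -> matches Lewis
  - book 2 (The Blue Door): author_id=1 -> matches Lewis
  - book 3 (The Long Road): author_id=NULL, no match -> dropped
  - book 4 (Broken Clocks): author_id=3 -> matches Baker
  - book 5 (River Crossing): author_id=2 -> matches Scott
  - book 6 (The Red Mountain): author_id=1 -> matches Lewis
  - book 7 (Distant Shores): author_id=3 -> matches Baker
  - book 8 (Stone Bridges): author_id=3 -> matches Baker
So 1 of 8 rows is dropped.

SQL:
SELECT a.title, b.name AS author
FROM books a
INNER JOIN authors b ON a.author_id = b.id

Result:
title            | author
-----------------+-------
Quiet Streets    | Lewis 
The Blue Door    | Lewis 
Broken Clocks    | Baker 
River Crossing   | Scott 
The Red Mountain | Lewis 
Distant Shores   | Baker 
Stone Bridges    | Baker 


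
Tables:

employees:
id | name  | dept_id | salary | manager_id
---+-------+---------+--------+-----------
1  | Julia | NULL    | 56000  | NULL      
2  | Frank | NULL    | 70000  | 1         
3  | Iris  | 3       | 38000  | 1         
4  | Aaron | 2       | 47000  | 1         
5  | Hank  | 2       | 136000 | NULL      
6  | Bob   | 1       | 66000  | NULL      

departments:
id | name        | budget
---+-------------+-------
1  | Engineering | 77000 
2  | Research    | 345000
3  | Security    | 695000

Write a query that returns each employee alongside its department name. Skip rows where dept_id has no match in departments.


INNER JOIN keeps only employees rows whose dept_id matches an id in departments. Walk through each employee:
  - employee 1 (Julia): dept_id=NULL, no match -> dropped
  - employee 2 (Frank): dept_id=NULL, no match -> dropped
  - employee 3 (Iris): dept_id=3 -> matches Security
  - employee 4 (Aaron): dept_id=2 -> matches Research
  - employee 5 (Hank): dept_id=2 -> matches Research
  - employee 6 (Bob): dept_id=1 -> matches Engineering
So 2 of 6 rows are dropped.

SQL:
SELECT a.name, b.name AS department
FROM employees a
INNER JOIN departments b ON a.dept_id = b.id

Result:
name  | department 
------+------------
Iris  | Security   
Aaron | Research   
Hank  | Research   
Bob   | Engineering


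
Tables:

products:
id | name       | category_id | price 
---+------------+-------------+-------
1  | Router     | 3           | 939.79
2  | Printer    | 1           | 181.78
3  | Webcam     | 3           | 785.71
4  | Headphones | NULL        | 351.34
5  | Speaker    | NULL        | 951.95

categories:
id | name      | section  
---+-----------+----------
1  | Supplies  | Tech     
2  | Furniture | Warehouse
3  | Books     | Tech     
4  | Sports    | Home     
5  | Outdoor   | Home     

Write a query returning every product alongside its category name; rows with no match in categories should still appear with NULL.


LEFT JOIN keeps every row from products (the left table); where category_id has no match in categories, the category columns become NULL. Walk through each product:
  - product 1 (Router): category_id=3 -> matches Books
  - product 2 (Printer): category_id=1 -> matches Supplies
  - product 3 (Webcam): category_id=3 -> matches Books
  - product 4 (Headphones): category_id=NULL, no match -> kept with NULL
  - product 5 (Speaker): category_id=NULL, no match -> kept with NULL
All 5 rows appear; 2 have NULL category.

SQL:
SELECT a.name, b.name AS category
FROM products a
LEFT JOIN categories b ON a.category_id = b.id

Result:
name       | category
-----------+---------
Router     | Books   
Printer    | Supplies
Webcam     | Books   
Headphones | NULL    
Speaker    | NULL    


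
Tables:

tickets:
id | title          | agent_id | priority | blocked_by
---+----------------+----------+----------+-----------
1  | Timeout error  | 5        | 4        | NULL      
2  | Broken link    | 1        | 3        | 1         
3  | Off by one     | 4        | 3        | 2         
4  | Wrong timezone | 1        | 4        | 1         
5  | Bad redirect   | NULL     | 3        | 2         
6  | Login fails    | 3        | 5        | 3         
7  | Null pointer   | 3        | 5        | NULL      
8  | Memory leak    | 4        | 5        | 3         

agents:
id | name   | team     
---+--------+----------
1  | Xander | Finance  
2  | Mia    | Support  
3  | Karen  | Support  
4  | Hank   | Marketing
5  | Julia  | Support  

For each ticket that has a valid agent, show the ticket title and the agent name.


INNER JOIN keeps only tickets rows whose agent_id matches an id in agents. Walk through each ticket:
  - ticket 1 (Timeout error): agent_id=5 -> matches Julia
  - ticket 2 (Broken link): agent_id=1 -> matches Xander
  - ticket 3 (Off by one): agent_id=4 -> matches Hank
  - ticket 4 (Wrong timezone): agent_id=1 -> matches Xander
  - ticket 5 (Bad redirect): agent_id=NULL, no match -> dropped
  - ticket 6 (Login fails): agent_id=3 -> matches Karen
  - ticket 7 (Null pointer): agent_id=3 -> matches Karen
  - ticket 8 (Memory leak): agent_id=4 -> matches Hank
So 1 of 8 rows is dropped.

SQL:
SELECT a.title, b.name AS agent
FROM tickets a
INNER JOIN agents b ON a.agent_id = b.id

Result:
title          | agent 
---------------+-------
Timeout error  | Julia 
Broken link    | Xander
Off by one     | Hank  
Wrong timezone | Xander
Login fails    | Karen 
Null pointer   | Karen 
Memory leak    | Hank  
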